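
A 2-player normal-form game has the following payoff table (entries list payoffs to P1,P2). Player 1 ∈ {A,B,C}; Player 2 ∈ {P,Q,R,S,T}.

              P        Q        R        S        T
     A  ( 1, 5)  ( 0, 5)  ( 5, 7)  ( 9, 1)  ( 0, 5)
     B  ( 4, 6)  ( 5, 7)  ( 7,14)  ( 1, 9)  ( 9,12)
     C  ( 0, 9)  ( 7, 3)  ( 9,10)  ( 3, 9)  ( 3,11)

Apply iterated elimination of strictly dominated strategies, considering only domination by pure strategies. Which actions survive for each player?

P2 drop P (R beats it: A:7>5 B:14>6 C:10>9)
P2 drop Q (R beats it: A:7>5 B:14>7 C:10>3)
P2 drop S (R beats it: A:7>1 B:14>9 C:10>9)
P1 drop A (B beats it: R:7>5 T:9>0)
P1→{B,C} P2→{R,T}

Survivors P1:{B,C} P2:{R,T}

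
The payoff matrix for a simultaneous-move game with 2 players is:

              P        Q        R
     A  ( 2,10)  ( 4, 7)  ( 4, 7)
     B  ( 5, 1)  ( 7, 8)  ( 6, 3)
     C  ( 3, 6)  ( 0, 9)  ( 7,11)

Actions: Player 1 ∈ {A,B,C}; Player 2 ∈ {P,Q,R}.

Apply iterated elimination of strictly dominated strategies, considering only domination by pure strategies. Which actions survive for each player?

Survivors P1:{B,C} P2:{Q,R}

P1 drop A (B beats it: P:5>2 Q:7>4 R:6>4)
P2 drop P (Q beats it: B:8>1 C:9>6)
P1→{B,C} P2→{Q,R}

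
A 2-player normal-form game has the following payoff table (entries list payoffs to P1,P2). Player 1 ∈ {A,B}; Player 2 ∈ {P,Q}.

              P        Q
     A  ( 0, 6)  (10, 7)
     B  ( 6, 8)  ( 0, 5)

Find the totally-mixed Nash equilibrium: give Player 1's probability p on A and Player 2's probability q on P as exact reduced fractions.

P1 indiff ⇒ q·0+(1-q)·10 = q·6+(1-q)·0 ⇒ q(-6) = (1-q)(-10) ⇒ q = 5/8
P2 indiff ⇒ p·6+(1-p)·8 = p·7+(1-p)·5 ⇒ p(-1) = (1-p)(-3) ⇒ p = 3/4

p=3/4, q=5/8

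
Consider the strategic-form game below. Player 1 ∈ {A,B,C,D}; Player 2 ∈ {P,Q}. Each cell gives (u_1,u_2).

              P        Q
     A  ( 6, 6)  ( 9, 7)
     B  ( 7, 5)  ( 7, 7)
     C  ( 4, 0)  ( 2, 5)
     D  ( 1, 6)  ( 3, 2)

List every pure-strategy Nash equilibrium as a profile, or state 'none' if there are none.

(A,P): not NE [P1→B gives 7>6; P2→Q gives 7>6]
(A,Q): NE
(B,P): not NE [P2→Q gives 7>5]
(B,Q): not NE [P1→A gives 9>7]
(C,P): not NE [P1→B gives 7>4; P2→Q gives 5>0]
(C,Q): not NE [P1→A gives 9>2]
(D,P): not NE [P1→B gives 7>1]
(D,Q): not NE [P1→A gives 9>3; P2→P gives 6>2]

NE set: (A,Q)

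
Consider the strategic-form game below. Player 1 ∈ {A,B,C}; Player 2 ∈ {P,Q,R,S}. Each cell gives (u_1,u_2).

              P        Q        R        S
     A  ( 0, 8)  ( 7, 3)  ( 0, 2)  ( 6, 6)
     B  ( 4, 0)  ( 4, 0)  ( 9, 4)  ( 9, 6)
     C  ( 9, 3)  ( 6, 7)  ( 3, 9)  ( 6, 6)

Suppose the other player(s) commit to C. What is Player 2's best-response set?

BR_2 = {R}

u_2(P vs C) = 3
u_2(Q vs C) = 7
u_2(R vs C) = 9
u_2(S vs C) = 6
max payoff 9 at {R}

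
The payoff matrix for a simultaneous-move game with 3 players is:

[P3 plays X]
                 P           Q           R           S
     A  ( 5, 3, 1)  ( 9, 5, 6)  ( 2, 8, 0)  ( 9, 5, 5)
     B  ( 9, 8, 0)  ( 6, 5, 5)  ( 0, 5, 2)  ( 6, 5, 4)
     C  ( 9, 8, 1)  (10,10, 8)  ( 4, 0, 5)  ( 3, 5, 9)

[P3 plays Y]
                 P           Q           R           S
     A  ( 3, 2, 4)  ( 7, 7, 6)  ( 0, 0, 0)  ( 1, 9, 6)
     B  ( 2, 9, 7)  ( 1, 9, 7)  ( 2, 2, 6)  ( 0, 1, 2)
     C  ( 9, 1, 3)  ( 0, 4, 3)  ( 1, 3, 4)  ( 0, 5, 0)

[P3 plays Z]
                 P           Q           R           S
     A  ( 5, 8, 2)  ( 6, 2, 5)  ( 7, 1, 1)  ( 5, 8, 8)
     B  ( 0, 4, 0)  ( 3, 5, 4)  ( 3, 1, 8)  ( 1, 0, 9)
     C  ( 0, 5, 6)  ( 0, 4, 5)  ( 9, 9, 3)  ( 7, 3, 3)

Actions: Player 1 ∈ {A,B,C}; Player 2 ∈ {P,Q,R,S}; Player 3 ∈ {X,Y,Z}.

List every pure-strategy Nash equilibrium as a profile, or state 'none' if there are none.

(A,P,X): not NE [P1→C gives 9>5; P2→R gives 8>3; P3→Y gives 4>1]
(A,P,Y): not NE [P1→C gives 9>3; P2→S gives 9>2]
(A,P,Z): not NE [P3→Y gives 4>2]
(A,Q,X): not NE [P1→C gives 10>9; P2→R gives 8>5]
(A,Q,Y): not NE [P2→S gives 9>7]
(A,Q,Z): not NE [P2→S gives 8>2; P3→Y gives 6>5]
(A,R,X): not NE [P1→C gives 4>2; P3→Z gives 1>0]
(A,R,Y): not NE [P1→B gives 2>0; P2→S gives 9>0; P3→Z gives 1>0]
(A,R,Z): not NE [P1→C gives 9>7; P2→S gives 8>1]
(A,S,X): not NE [P2→R gives 8>5; P3→Z gives 8>5]
(A,S,Y): not NE [P3→Z gives 8>6]
(A,S,Z): not NE [P1→C gives 7>5]
(B,P,X): not NE [P3→Y gives 7>0]
(B,P,Y): not NE [P1→C gives 9>2]
(B,P,Z): not NE [P1→A gives 5>0; P2→Q gives 5>4; P3→Y gives 7>0]
(B,Q,X): not NE [P1→C gives 10>6; P2→P gives 8>5; P3→Y gives 7>5]
(B,Q,Y): not NE [P1→A gives 7>1]
(B,Q,Z): not NE [P1→A gives 6>3; P3→Y gives 7>4]
(B,R,X): not NE [P1→C gives 4>0; P2→P gives 8>5; P3→Z gives 8>2]
(B,R,Y): not NE [P2→Q gives 9>2; P3→Z gives 8>6]
(B,R,Z): not NE [P1→C gives 9>3; P2→Q gives 5>1]
(B,S,X): not NE [P1→A gives 9>6; P2→P gives 8>5; P3→Z gives 9>4]
(B,S,Y): not NE [P1→A gives 1>0; P2→Q gives 9>1; P3→Z gives 9>2]
(B,S,Z): not NE [P1→C gives 7>1; P2→Q gives 5>0]
(C,P,X): not NE [P2→Q gives 10>8; P3→Z gives 6>1]
(C,P,Y): not NE [P2→S gives 5>1; P3→Z gives 6>3]
(C,P,Z): not NE [P1→A gives 5>0; P2→R gives 9>5]
(C,Q,X): NE
(C,Q,Y): not NE [P1→A gives 7>0; P2→S gives 5>4; P3→X gives 8>3]
(C,Q,Z): not NE [P1→A gives 6>0; P2→R gives 9>4; P3→X gives 8>5]
(C,R,X): not NE [P2→Q gives 10>0]
(C,R,Y): not NE [P1→B gives 2>1; P2→S gives 5>3; P3→X gives 5>4]
(C,R,Z): not NE [P3→X gives 5>3]
(C,S,X): not NE [P1→A gives 9>3; P2→Q gives 10>5]
(C,S,Y): not NE [P1→A gives 1>0; P3→X gives 9>0]
(C,S,Z): not NE [P2→R gives 9>3; P3→X gives 9>3]

Nash profiles: (C,Q,X)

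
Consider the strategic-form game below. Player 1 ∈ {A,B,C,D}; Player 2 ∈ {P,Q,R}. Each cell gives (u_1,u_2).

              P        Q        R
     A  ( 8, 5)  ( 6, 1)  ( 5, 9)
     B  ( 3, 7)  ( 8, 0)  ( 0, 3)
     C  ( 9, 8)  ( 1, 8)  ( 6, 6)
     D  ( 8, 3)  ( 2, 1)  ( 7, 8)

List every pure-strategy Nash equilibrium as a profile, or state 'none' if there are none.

(A,P): not NE [P1→C gives 9>8; P2→R gives 9>5]
(A,Q): not NE [P1→B gives 8>6; P2→R gives 9>1]
(A,R): not NE [P1→D gives 7>5]
(B,P): not NE [P1→C gives 9>3]
(B,Q): not NE [P2→P gives 7>0]
(B,R): not NE [P1→D gives 7>0; P2→P gives 7>3]
(C,P): NE
(C,Q): not NE [P1→B gives 8>1]
(C,R): not NE [P1→D gives 7>6; P2→Q gives 8>6]
(D,P): not NE [P1→C gives 9>8; P2→R gives 8>3]
(D,Q): not NE [P1→B gives 8>2; P2→R gives 8>1]
(D,R): NE

Nash profiles: (C,P), (D,R)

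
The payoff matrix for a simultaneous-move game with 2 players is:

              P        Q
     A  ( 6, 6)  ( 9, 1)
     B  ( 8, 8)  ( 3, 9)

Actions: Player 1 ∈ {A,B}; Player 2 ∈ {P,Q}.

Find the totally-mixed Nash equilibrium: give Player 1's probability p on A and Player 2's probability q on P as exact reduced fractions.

p=1/6, q=3/4

P1 indiff ⇒ q·6+(1-q)·9 = q·8+(1-q)·3 ⇒ q(-2) = (1-q)(-6) ⇒ q = 3/4
P2 indiff ⇒ p·6+(1-p)·8 = p·1+(1-p)·9 ⇒ p(5) = (1-p)(1) ⇒ p = 1/6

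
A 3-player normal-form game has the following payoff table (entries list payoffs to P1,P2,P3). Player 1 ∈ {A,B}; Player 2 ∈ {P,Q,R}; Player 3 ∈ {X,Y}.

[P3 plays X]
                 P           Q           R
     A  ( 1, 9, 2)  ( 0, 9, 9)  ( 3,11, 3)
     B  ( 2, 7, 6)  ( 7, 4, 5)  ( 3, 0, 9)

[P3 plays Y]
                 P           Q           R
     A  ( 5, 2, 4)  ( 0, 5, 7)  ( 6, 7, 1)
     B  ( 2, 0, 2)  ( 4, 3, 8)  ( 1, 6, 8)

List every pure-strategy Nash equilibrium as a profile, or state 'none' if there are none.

PSNE = {(A,R,X), (B,P,X)}

(A,P,X): not NE [P1→B gives 2>1; P2→R gives 11>9; P3→Y gives 4>2]
(A,P,Y): not NE [P2→R gives 7>2]
(A,Q,X): not NE [P1→B gives 7>0; P2→R gives 11>9]
(A,Q,Y): not NE [P1→B gives 4>0; P2→R gives 7>5; P3→X gives 9>7]
(A,R,X): NE
(A,R,Y): not NE [P3→X gives 3>1]
(B,P,X): NE
(B,P,Y): not NE [P1→A gives 5>2; P2→R gives 6>0; P3→X gives 6>2]
(B,Q,X): not NE [P2→P gives 7>4; P3→Y gives 8>5]
(B,Q,Y): not NE [P2→R gives 6>3]
(B,R,X): not NE [P2→P gives 7>0]
(B,R,Y): not NE [P1→A gives 6>1; P3→X gives 9>8]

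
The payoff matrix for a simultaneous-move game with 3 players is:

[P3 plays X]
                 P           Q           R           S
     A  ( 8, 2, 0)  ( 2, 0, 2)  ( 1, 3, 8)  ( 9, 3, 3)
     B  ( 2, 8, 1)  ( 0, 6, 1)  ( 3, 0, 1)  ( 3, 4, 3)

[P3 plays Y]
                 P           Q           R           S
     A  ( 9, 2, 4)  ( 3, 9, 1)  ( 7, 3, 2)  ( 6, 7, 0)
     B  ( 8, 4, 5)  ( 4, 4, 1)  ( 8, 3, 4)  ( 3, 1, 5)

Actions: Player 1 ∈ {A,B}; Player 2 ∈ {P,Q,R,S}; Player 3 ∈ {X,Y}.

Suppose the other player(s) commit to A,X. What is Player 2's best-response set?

argmax u_2 = {R,S}

u_2(P vs A,X) = 2
u_2(Q vs A,X) = 0
u_2(R vs A,X) = 3
u_2(S vs A,X) = 3
max payoff 3 at {R,S}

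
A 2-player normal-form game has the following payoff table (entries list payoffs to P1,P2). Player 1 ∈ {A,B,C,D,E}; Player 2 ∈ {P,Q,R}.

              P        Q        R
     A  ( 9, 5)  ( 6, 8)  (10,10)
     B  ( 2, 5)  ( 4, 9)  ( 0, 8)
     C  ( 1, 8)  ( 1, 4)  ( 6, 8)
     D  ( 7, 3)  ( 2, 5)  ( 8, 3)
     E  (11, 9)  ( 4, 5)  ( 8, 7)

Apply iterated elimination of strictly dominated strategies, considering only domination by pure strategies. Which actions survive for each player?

P1 drop B (A beats it: P:9>2 Q:6>4 R:10>0)
P1 drop C (A beats it: P:9>1 Q:6>1 R:10>6)
P1 drop D (A beats it: P:9>7 Q:6>2 R:10>8)
P2 drop Q (R beats it: A:10>8 E:7>5)
P1→{A,E} P2→{P,R}

Remaining: P1:{A,E} P2:{P,R}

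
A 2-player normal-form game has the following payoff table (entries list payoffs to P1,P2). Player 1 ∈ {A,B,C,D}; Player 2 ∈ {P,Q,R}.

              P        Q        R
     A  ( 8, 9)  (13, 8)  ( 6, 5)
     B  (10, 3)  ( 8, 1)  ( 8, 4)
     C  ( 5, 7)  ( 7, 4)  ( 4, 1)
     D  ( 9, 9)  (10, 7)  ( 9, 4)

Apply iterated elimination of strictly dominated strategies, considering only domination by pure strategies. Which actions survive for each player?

P1 drop C (A beats it: P:8>5 Q:13>7 R:6>4)
P2 drop Q (P beats it: A:9>8 B:3>1 D:9>7)
P1 drop A (B beats it: P:10>8 R:8>6)
P1→{B,D} P2→{P,R}

Remaining: P1:{B,D} P2:{P,R}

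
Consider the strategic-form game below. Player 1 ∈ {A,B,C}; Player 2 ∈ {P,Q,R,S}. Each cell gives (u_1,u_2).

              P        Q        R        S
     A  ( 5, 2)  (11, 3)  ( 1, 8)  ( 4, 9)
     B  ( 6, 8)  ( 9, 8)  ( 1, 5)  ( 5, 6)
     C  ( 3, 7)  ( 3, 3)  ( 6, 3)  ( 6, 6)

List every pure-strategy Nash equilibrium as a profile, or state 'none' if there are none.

Nash profiles: (B,P)

(A,P): not NE [P1→B gives 6>5; P2→S gives 9>2]
(A,Q): not NE [P2→S gives 9>3]
(A,R): not NE [P1→C gives 6>1; P2→S gives 9>8]
(A,S): not NE [P1→C gives 6>4]
(B,P): NE
(B,Q): not NE [P1→A gives 11>9]
(B,R): not NE [P1→C gives 6>1; P2→Q gives 8>5]
(B,S): not NE [P1→C gives 6>5; P2→Q gives 8>6]
(C,P): not NE [P1→B gives 6>3]
(C,Q): not NE [P1→A gives 11>3; P2→P gives 7>3]
(C,R): not NE [P2→P gives 7>3]
(C,S): not NE [P2→P gives 7>6]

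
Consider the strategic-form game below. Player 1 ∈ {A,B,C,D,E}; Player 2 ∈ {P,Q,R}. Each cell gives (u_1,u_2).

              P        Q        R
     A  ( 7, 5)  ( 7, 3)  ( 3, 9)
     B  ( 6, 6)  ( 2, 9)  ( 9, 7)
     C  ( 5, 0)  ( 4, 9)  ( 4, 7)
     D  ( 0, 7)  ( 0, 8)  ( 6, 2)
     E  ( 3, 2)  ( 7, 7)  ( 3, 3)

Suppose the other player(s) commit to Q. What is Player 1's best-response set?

BR_1 = {A,E}

u_1(A vs Q) = 7
u_1(B vs Q) = 2
u_1(C vs Q) = 4
u_1(D vs Q) = 0
u_1(E vs Q) = 7
max payoff 7 at {A,E}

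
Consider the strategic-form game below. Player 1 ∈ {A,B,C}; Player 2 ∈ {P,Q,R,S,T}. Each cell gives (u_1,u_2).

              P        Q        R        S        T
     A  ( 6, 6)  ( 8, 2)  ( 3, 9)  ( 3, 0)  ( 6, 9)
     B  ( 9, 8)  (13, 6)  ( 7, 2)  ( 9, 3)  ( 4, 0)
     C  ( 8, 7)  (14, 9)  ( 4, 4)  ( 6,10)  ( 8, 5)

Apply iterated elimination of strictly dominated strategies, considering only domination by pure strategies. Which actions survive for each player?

P1 drop A (C beats it: P:8>6 Q:14>8 R:4>3 S:6>3 T:8>6)
P2 drop R (P beats it: B:8>2 C:7>4)
P2 drop T (P beats it: B:8>0 C:7>5)
P1→{B,C} P2→{P,Q,S}

IESDS → P1:{B,C} P2:{P,Q,S}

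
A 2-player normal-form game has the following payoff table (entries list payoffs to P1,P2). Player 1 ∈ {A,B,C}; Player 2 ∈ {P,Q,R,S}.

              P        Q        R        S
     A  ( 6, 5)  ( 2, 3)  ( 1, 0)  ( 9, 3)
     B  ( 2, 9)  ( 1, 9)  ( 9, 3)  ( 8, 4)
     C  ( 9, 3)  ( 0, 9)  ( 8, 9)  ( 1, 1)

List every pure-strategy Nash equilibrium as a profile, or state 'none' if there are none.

No pure NE.

(A,P): not NE [P1→C gives 9>6]
(A,Q): not NE [P2→P gives 5>3]
(A,R): not NE [P1→B gives 9>1; P2→P gives 5>0]
(A,S): not NE [P2→P gives 5>3]
(B,P): not NE [P1→C gives 9>2]
(B,Q): not NE [P1→A gives 2>1]
(B,R): not NE [P2→Q gives 9>3]
(B,S): not NE [P1→A gives 9>8; P2→Q gives 9>4]
(C,P): not NE [P2→R gives 9>3]
(C,Q): not NE [P1→A gives 2>0]
(C,R): not NE [P1→B gives 9>8]
(C,S): not NE [P1→A gives 9>1; P2→R gives 9>1]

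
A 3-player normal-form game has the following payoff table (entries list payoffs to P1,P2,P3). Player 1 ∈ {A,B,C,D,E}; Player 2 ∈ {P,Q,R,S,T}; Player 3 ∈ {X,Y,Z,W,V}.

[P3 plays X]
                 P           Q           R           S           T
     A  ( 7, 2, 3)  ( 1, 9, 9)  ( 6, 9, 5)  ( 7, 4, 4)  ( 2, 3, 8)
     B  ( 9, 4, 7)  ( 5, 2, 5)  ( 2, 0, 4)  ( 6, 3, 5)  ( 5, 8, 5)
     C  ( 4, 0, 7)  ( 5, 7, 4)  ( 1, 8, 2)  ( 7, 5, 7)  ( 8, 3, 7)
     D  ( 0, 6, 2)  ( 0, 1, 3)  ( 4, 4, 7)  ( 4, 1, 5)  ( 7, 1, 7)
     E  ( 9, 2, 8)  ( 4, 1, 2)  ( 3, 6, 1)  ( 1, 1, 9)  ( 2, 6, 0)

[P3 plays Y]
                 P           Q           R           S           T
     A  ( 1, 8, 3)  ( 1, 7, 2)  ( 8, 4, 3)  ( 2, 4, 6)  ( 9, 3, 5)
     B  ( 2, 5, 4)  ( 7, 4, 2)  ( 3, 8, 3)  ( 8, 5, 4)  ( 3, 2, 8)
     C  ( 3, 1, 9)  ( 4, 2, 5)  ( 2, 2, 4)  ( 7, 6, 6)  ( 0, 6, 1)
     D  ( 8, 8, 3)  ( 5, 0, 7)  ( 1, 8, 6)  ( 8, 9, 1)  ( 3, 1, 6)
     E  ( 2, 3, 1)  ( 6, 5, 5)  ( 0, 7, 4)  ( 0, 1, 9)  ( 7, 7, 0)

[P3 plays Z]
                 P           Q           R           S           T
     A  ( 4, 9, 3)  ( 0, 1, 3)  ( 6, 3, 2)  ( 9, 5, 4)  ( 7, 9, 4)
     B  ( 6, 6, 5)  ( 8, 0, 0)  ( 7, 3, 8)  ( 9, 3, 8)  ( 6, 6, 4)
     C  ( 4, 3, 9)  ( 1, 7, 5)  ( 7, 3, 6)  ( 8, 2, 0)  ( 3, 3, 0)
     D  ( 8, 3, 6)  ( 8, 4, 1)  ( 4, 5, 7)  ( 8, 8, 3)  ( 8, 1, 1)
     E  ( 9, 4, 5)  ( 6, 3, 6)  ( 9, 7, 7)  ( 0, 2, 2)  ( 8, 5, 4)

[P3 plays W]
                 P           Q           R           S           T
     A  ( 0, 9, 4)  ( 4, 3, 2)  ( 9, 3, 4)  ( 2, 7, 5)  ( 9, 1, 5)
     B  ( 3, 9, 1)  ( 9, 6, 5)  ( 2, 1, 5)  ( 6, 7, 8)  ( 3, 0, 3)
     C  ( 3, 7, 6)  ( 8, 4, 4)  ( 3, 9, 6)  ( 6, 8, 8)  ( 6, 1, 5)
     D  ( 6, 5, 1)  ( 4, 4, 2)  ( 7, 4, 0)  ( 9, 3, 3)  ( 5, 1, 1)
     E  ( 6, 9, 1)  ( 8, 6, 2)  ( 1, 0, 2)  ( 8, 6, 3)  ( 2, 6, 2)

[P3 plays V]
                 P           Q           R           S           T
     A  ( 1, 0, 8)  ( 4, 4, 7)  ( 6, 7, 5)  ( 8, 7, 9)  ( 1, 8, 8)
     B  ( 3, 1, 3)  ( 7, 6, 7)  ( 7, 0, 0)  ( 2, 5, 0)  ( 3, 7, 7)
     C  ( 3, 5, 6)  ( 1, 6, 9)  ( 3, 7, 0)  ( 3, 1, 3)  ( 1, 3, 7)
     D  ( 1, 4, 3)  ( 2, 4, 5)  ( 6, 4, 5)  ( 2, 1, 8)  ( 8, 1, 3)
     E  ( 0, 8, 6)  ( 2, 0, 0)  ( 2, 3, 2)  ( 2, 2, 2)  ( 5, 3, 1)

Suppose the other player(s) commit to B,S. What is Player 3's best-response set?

u_3(X vs B,S) = 5
u_3(Y vs B,S) = 4
u_3(Z vs B,S) = 8
u_3(W vs B,S) = 8
u_3(V vs B,S) = 0
max payoff 8 at {Z,W}

argmax u_3 = {Z,W}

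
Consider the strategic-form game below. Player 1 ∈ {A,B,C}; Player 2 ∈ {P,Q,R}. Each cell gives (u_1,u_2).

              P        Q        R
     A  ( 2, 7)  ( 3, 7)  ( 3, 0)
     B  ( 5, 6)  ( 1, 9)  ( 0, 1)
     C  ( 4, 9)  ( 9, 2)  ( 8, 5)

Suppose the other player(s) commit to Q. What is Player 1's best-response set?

u_1(A vs Q) = 3
u_1(B vs Q) = 1
u_1(C vs Q) = 9
max payoff 9 at {C}

argmax u_1 = {C}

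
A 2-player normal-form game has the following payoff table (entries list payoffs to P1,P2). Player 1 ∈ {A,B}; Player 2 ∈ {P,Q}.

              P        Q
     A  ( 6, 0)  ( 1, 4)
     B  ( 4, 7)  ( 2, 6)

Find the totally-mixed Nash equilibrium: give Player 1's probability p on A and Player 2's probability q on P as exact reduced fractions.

P1 indiff ⇒ q·6+(1-q)·1 = q·4+(1-q)·2 ⇒ q(2) = (1-q)(1) ⇒ q = 1/3
P2 indiff ⇒ p·0+(1-p)·7 = p·4+(1-p)·6 ⇒ p(-4) = (1-p)(-1) ⇒ p = 1/5

P1 mixes 1/5 on A; P2 mixes 1/3 on P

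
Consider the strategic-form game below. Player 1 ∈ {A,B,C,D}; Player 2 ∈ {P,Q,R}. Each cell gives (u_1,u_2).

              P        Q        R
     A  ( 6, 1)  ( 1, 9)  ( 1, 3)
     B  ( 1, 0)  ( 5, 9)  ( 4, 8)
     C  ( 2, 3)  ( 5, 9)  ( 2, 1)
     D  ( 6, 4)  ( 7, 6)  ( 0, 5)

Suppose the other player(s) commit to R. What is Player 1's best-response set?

u_1(A vs R) = 1
u_1(B vs R) = 4
u_1(C vs R) = 2
u_1(D vs R) = 0
max payoff 4 at {B}

argmax u_1 = {B}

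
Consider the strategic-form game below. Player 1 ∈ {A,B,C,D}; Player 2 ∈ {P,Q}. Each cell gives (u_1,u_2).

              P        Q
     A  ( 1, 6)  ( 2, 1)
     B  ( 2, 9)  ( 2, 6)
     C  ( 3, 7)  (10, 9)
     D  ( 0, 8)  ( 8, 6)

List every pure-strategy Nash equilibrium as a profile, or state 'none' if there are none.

PSNE = {(C,Q)}

(A,P): not NE [P1→C gives 3>1]
(A,Q): not NE [P1→C gives 10>2; P2→P gives 6>1]
(B,P): not NE [P1→C gives 3>2]
(B,Q): not NE [P1→C gives 10>2; P2→P gives 9>6]
(C,P): not NE [P2→Q gives 9>7]
(C,Q): NE
(D,P): not NE [P1→C gives 3>0]
(D,Q): not NE [P1→C gives 10>8; P2→P gives 8>6]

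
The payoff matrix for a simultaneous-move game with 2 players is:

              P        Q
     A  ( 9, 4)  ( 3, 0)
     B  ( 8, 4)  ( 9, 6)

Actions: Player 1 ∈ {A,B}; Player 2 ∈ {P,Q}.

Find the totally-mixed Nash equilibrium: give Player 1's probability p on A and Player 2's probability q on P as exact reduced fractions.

P1 indiff ⇒ q·9+(1-q)·3 = q·8+(1-q)·9 ⇒ q(1) = (1-q)(6) ⇒ q = 6/7
P2 indiff ⇒ p·4+(1-p)·4 = p·0+(1-p)·6 ⇒ p(4) = (1-p)(2) ⇒ p = 1/3

P1 mixes 1/3 on A; P2 mixes 6/7 on P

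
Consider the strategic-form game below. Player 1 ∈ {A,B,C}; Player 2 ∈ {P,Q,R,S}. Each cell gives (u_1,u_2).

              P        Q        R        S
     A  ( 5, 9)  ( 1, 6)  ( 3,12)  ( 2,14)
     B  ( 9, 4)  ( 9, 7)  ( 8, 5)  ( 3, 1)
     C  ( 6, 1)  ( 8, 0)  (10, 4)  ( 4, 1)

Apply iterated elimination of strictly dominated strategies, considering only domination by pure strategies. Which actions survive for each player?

P1 drop A (B beats it: P:9>5 Q:9>1 R:8>3 S:3>2)
P2 drop P (R beats it: B:5>4 C:4>1)
P2 drop S (R beats it: B:5>1 C:4>1)
P1→{B,C} P2→{Q,R}

Survivors P1:{B,C} P2:{Q,R}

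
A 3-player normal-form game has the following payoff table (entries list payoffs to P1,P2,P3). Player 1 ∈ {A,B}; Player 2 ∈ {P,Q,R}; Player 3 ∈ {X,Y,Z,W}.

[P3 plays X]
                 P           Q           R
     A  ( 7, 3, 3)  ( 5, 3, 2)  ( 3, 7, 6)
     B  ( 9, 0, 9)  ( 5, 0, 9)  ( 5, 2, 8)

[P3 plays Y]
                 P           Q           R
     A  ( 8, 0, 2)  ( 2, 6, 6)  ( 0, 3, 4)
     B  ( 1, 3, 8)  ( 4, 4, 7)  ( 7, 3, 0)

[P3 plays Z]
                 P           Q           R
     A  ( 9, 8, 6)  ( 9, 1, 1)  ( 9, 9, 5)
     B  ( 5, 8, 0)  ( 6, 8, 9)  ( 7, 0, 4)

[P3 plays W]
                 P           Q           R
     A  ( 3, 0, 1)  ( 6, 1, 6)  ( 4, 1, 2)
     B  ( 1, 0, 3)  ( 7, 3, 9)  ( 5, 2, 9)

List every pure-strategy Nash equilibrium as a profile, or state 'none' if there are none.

Nash profiles: (B,Q,W)

(A,P,X): not NE [P1→B gives 9>7; P2→R gives 7>3; P3→Z gives 6>3]
(A,P,Y): not NE [P2→Q gives 6>0; P3→Z gives 6>2]
(A,P,Z): not NE [P2→R gives 9>8]
(A,P,W): not NE [P2→R gives 1>0; P3→Z gives 6>1]
(A,Q,X): not NE [P2→R gives 7>3; P3→W gives 6>2]
(A,Q,Y): not NE [P1→B gives 4>2]
(A,Q,Z): not NE [P2→R gives 9>1; P3→W gives 6>1]
(A,Q,W): not NE [P1→B gives 7>6]
(A,R,X): not NE [P1→B gives 5>3]
(A,R,Y): not NE [P1→B gives 7>0; P2→Q gives 6>3; P3→X gives 6>4]
(A,R,Z): not NE [P3→X gives 6>5]
(A,R,W): not NE [P1→B gives 5>4; P3→X gives 6>2]
(B,P,X): not NE [P2→R gives 2>0]
(B,P,Y): not NE [P1→A gives 8>1; P2→Q gives 4>3; P3→X gives 9>8]
(B,P,Z): not NE [P1→A gives 9>5; P3→X gives 9>0]
(B,P,W): not NE [P1→A gives 3>1; P2→Q gives 3>0; P3→X gives 9>3]
(B,Q,X): not NE [P2→R gives 2>0]
(B,Q,Y): not NE [P3→W gives 9>7]
(B,Q,Z): not NE [P1→A gives 9>6]
(B,Q,W): NE
(B,R,X): not NE [P3→W gives 9>8]
(B,R,Y): not NE [P2→Q gives 4>3; P3→W gives 9>0]
(B,R,Z): not NE [P1→A gives 9>7; P2→Q gives 8>0; P3→W gives 9>4]
(B,R,W): not NE [P2→Q gives 3>2]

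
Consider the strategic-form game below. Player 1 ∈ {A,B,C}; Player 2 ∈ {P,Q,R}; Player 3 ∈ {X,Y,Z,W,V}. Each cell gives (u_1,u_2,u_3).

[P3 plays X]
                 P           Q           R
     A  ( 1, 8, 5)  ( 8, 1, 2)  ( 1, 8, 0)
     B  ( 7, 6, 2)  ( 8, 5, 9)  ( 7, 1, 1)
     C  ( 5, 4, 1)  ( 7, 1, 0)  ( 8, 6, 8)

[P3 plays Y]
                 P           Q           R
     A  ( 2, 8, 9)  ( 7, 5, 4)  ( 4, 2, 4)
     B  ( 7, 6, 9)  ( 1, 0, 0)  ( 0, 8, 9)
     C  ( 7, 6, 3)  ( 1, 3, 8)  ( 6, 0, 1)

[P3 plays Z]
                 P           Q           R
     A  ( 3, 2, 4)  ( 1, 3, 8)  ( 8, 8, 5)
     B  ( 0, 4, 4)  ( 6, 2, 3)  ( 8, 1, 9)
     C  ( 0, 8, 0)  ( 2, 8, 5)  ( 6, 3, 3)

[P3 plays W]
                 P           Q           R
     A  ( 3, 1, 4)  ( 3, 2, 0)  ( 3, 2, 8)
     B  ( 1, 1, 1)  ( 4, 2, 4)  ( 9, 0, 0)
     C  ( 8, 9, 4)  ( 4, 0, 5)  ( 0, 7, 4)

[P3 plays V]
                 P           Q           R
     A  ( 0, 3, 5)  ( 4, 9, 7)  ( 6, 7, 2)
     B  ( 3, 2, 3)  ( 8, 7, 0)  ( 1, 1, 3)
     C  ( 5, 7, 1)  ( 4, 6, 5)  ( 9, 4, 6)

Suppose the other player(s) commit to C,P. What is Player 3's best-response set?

u_3(X vs C,P) = 1
u_3(Y vs C,P) = 3
u_3(Z vs C,P) = 0
u_3(W vs C,P) = 4
u_3(V vs C,P) = 1
max payoff 4 at {W}

P3 best: {W}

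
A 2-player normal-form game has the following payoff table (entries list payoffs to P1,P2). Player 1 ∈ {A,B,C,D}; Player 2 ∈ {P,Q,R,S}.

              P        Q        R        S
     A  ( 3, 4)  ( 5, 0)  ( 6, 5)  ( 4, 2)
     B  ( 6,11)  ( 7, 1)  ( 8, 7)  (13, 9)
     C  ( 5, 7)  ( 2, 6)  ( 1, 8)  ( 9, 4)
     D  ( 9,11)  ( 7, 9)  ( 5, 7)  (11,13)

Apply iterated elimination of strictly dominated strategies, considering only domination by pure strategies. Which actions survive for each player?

Survivors P1:{B,D} P2:{P,S}

P1 drop A (B beats it: P:6>3 Q:7>5 R:8>6 S:13>4)
P1 drop C (B beats it: P:6>5 Q:7>2 R:8>1 S:13>9)
P2 drop Q (P beats it: B:11>1 D:11>9)
P2 drop R (P beats it: B:11>7 D:11>7)
P1→{B,D} P2→{P,S}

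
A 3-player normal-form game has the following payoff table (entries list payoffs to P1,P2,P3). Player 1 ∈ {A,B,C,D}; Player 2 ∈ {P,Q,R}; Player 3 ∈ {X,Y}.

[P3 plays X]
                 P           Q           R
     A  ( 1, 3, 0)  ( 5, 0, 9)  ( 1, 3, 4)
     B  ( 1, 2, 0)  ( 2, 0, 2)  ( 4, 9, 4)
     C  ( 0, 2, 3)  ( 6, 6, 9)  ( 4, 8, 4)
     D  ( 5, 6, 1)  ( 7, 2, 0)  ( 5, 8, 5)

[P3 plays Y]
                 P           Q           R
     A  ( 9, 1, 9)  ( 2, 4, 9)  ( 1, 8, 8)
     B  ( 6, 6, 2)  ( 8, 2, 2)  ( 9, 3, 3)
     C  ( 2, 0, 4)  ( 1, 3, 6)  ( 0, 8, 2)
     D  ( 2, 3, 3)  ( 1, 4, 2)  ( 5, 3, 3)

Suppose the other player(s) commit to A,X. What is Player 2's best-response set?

u_2(P vs A,X) = 3
u_2(Q vs A,X) = 0
u_2(R vs A,X) = 3
max payoff 3 at {P,R}

argmax u_2 = {P,R}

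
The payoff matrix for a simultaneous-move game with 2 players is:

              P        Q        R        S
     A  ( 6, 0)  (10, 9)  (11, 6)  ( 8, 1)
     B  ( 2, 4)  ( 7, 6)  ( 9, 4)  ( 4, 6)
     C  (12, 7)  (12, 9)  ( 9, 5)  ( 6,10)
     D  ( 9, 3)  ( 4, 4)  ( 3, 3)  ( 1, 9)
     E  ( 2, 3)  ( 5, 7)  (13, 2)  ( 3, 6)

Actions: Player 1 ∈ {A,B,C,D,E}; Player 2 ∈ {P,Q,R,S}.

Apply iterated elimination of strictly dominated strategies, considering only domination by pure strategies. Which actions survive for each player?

Remaining: P1:{A,C} P2:{Q,S}

P1 drop B (A beats it: P:6>2 Q:10>7 R:11>9 S:8>4)
P1 drop D (C beats it: P:12>9 Q:12>4 R:9>3 S:6>1)
P2 drop P (Q beats it: A:9>0 C:9>7 E:7>3)
P2 drop R (Q beats it: A:9>6 C:9>5 E:7>2)
P1 drop E (A beats it: Q:10>5 S:8>3)
P1→{A,C} P2→{Q,S}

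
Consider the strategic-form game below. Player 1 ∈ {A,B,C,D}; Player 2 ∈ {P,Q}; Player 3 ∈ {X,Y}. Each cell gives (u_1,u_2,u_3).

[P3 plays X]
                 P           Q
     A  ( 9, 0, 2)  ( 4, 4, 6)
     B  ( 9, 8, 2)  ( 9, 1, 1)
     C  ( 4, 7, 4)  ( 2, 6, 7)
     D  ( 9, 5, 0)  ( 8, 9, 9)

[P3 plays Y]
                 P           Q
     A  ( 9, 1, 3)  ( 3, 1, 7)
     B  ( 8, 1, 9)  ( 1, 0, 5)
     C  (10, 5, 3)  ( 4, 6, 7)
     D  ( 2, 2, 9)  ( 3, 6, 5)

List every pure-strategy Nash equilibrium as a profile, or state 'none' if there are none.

(A,P,X): not NE [P2→Q gives 4>0; P3→Y gives 3>2]
(A,P,Y): not NE [P1→C gives 10>9]
(A,Q,X): not NE [P1→B gives 9>4; P3→Y gives 7>6]
(A,Q,Y): not NE [P1→C gives 4>3]
(B,P,X): not NE [P3→Y gives 9>2]
(B,P,Y): not NE [P1→C gives 10>8]
(B,Q,X): not NE [P2→P gives 8>1; P3→Y gives 5>1]
(B,Q,Y): not NE [P1→C gives 4>1; P2→P gives 1>0]
(C,P,X): not NE [P1→D gives 9>4]
(C,P,Y): not NE [P2→Q gives 6>5; P3→X gives 4>3]
(C,Q,X): not NE [P1→B gives 9>2; P2→P gives 7>6]
(C,Q,Y): NE
(D,P,X): not NE [P2→Q gives 9>5; P3→Y gives 9>0]
(D,P,Y): not NE [P1→C gives 10>2; P2→Q gives 6>2]
(D,Q,X): not NE [P1→B gives 9>8]
(D,Q,Y): not NE [P1→C gives 4>3; P3→X gives 9>5]

PSNE = {(C,Q,Y)}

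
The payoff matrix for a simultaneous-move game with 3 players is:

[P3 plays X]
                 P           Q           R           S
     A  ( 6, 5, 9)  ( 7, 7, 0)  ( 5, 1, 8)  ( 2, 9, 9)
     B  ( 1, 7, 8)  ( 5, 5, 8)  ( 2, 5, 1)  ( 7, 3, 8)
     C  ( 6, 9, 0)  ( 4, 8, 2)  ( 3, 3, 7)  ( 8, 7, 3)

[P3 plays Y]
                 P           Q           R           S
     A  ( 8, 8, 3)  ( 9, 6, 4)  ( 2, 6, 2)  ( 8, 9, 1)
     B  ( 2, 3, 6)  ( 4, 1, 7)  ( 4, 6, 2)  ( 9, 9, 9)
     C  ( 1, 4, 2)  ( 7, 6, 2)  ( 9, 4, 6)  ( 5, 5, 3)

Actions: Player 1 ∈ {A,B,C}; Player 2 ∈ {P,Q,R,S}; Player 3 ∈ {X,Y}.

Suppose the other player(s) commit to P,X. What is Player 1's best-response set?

u_1(A vs P,X) = 6
u_1(B vs P,X) = 1
u_1(C vs P,X) = 6
max payoff 6 at {A,C}

P1 best: {A,C}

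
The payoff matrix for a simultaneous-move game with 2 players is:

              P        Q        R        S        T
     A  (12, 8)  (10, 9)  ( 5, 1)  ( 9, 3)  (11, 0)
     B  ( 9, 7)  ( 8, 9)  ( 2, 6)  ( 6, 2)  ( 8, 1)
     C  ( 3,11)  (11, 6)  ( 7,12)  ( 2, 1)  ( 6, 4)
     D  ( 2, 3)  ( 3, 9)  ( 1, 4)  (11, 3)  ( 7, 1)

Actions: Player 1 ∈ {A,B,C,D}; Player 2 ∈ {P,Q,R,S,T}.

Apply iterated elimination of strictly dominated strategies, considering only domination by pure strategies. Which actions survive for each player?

Survivors P1:{A,C} P2:{P,Q,R}

P1 drop B (A beats it: P:12>9 Q:10>8 R:5>2 S:9>6 T:11>8)
P2 drop S (Q beats it: A:9>3 C:6>1 D:9>3)
P1 drop D (A beats it: P:12>2 Q:10>3 R:5>1 T:11>7)
P2 drop T (P beats it: A:8>0 C:11>4)
P1→{A,C} P2→{P,Q,R}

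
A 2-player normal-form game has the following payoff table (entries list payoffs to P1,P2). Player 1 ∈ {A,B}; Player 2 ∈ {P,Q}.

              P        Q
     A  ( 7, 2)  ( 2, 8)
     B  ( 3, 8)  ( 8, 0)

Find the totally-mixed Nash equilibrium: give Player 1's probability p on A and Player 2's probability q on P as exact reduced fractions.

P1 indiff ⇒ q·7+(1-q)·2 = q·3+(1-q)·8 ⇒ q(4) = (1-q)(6) ⇒ q = 3/5
P2 indiff ⇒ p·2+(1-p)·8 = p·8+(1-p)·0 ⇒ p(-6) = (1-p)(-8) ⇒ p = 4/7

(p,q) = (4/7, 3/5)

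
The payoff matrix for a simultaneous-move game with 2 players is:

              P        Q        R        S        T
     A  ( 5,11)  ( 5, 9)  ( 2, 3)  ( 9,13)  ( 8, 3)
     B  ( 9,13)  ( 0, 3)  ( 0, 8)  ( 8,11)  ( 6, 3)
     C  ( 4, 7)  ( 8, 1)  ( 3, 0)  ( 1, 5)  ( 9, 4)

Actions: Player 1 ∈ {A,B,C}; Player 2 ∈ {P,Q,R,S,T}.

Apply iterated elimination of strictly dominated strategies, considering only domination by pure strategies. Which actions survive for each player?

P2 drop Q (P beats it: A:11>9 B:13>3 C:7>1)
P2 drop R (P beats it: A:11>3 B:13>8 C:7>0)
P2 drop T (P beats it: A:11>3 B:13>3 C:7>4)
P1 drop C (A beats it: P:5>4 S:9>1)
P1→{A,B} P2→{P,S}

Survivors P1:{A,B} P2:{P,S}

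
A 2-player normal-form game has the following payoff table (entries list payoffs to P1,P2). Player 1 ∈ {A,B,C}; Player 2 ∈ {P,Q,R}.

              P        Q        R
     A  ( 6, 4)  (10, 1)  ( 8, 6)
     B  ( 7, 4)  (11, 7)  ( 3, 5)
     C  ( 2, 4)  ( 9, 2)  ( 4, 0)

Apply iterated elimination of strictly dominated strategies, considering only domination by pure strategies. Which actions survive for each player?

IESDS → P1:{A,B} P2:{Q,R}

P1 drop C (A beats it: P:6>2 Q:10>9 R:8>4)
P2 drop P (R beats it: A:6>4 B:5>4)
P1→{A,B} P2→{Q,R}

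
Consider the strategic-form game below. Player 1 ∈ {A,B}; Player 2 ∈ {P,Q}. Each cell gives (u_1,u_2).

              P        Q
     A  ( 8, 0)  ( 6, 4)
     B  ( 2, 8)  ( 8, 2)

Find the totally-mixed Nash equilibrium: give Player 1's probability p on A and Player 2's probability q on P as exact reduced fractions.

P1 indiff ⇒ q·8+(1-q)·6 = q·2+(1-q)·8 ⇒ q(6) = (1-q)(2) ⇒ q = 1/4
P2 indiff ⇒ p·0+(1-p)·8 = p·4+(1-p)·2 ⇒ p(-4) = (1-p)(-6) ⇒ p = 3/5

(p,q) = (3/5, 1/4)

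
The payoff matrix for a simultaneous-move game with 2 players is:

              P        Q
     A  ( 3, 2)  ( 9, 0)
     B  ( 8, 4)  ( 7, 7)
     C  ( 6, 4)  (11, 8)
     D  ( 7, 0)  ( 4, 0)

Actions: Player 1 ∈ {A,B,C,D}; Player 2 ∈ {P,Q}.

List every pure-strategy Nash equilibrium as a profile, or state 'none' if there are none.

PSNE = {(C,Q)}

(A,P): not NE [P1→B gives 8>3]
(A,Q): not NE [P1→C gives 11>9; P2→P gives 2>0]
(B,P): not NE [P2→Q gives 7>4]
(B,Q): not NE [P1→C gives 11>7]
(C,P): not NE [P1→B gives 8>6; P2→Q gives 8>4]
(C,Q): NE
(D,P): not NE [P1→B gives 8>7]
(D,Q): not NE [P1→C gives 11>4]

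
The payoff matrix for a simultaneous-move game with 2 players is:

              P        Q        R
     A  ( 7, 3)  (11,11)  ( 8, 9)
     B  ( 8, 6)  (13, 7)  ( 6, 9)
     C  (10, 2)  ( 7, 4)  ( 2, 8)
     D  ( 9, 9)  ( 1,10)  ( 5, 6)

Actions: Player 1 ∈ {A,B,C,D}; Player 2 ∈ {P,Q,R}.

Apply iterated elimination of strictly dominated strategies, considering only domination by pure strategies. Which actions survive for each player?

P2 drop P (Q beats it: A:11>3 B:7>6 C:4>2 D:10>9)
P1 drop C (A beats it: Q:11>7 R:8>2)
P1 drop D (A beats it: Q:11>1 R:8>5)
P1→{A,B} P2→{Q,R}

Remaining: P1:{A,B} P2:{Q,R}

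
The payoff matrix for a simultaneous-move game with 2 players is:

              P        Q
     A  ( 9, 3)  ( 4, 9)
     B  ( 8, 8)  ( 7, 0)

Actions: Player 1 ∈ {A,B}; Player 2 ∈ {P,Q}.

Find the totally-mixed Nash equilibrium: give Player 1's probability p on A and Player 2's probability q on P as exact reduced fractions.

P1 indiff ⇒ q·9+(1-q)·4 = q·8+(1-q)·7 ⇒ q(1) = (1-q)(3) ⇒ q = 3/4
P2 indiff ⇒ p·3+(1-p)·8 = p·9+(1-p)·0 ⇒ p(-6) = (1-p)(-8) ⇒ p = 4/7

(p,q) = (4/7, 3/4)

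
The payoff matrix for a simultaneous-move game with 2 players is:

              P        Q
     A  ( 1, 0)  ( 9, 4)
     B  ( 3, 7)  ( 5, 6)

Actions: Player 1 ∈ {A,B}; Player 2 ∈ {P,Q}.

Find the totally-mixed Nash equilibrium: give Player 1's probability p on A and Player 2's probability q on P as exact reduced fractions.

P1 indiff ⇒ q·1+(1-q)·9 = q·3+(1-q)·5 ⇒ q(-2) = (1-q)(-4) ⇒ q = 2/3
P2 indiff ⇒ p·0+(1-p)·7 = p·4+(1-p)·6 ⇒ p(-4) = (1-p)(-1) ⇒ p = 1/5

p=1/5, q=2/3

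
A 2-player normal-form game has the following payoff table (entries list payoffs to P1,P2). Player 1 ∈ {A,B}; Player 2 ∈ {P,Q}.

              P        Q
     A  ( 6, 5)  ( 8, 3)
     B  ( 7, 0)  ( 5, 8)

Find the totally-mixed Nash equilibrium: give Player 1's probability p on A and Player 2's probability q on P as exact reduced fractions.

p=4/5, q=3/4

P1 indiff ⇒ q·6+(1-q)·8 = q·7+(1-q)·5 ⇒ q(-1) = (1-q)(-3) ⇒ q = 3/4
P2 indiff ⇒ p·5+(1-p)·0 = p·3+(1-p)·8 ⇒ p(2) = (1-p)(8) ⇒ p = 4/5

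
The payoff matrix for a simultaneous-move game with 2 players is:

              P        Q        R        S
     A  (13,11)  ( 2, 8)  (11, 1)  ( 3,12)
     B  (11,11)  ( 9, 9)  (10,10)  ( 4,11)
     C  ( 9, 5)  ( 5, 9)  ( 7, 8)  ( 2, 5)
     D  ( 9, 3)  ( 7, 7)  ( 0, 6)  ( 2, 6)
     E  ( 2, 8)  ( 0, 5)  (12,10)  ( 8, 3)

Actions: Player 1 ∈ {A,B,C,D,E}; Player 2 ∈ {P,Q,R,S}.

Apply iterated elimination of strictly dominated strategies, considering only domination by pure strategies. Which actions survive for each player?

IESDS → P1:{A,B,E} P2:{P,R,S}

P1 drop C (B beats it: P:11>9 Q:9>5 R:10>7 S:4>2)
P1 drop D (B beats it: P:11>9 Q:9>7 R:10>0 S:4>2)
P2 drop Q (P beats it: A:11>8 B:11>9 E:8>5)
P1→{A,B,E} P2→{P,R,S}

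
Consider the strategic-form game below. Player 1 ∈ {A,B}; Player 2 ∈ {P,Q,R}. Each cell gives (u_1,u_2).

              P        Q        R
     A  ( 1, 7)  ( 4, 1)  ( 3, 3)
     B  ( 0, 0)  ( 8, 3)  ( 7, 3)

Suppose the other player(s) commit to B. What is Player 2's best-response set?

u_2(P vs B) = 0
u_2(Q vs B) = 3
u_2(R vs B) = 3
max payoff 3 at {Q,R}

argmax u_2 = {Q,R}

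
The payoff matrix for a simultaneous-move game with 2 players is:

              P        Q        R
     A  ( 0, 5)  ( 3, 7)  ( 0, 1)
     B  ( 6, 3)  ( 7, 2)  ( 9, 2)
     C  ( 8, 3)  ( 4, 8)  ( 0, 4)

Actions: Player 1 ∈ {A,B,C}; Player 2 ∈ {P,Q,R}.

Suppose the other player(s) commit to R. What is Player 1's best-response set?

u_1(A vs R) = 0
u_1(B vs R) = 9
u_1(C vs R) = 0
max payoff 9 at {B}

P1 best: {B}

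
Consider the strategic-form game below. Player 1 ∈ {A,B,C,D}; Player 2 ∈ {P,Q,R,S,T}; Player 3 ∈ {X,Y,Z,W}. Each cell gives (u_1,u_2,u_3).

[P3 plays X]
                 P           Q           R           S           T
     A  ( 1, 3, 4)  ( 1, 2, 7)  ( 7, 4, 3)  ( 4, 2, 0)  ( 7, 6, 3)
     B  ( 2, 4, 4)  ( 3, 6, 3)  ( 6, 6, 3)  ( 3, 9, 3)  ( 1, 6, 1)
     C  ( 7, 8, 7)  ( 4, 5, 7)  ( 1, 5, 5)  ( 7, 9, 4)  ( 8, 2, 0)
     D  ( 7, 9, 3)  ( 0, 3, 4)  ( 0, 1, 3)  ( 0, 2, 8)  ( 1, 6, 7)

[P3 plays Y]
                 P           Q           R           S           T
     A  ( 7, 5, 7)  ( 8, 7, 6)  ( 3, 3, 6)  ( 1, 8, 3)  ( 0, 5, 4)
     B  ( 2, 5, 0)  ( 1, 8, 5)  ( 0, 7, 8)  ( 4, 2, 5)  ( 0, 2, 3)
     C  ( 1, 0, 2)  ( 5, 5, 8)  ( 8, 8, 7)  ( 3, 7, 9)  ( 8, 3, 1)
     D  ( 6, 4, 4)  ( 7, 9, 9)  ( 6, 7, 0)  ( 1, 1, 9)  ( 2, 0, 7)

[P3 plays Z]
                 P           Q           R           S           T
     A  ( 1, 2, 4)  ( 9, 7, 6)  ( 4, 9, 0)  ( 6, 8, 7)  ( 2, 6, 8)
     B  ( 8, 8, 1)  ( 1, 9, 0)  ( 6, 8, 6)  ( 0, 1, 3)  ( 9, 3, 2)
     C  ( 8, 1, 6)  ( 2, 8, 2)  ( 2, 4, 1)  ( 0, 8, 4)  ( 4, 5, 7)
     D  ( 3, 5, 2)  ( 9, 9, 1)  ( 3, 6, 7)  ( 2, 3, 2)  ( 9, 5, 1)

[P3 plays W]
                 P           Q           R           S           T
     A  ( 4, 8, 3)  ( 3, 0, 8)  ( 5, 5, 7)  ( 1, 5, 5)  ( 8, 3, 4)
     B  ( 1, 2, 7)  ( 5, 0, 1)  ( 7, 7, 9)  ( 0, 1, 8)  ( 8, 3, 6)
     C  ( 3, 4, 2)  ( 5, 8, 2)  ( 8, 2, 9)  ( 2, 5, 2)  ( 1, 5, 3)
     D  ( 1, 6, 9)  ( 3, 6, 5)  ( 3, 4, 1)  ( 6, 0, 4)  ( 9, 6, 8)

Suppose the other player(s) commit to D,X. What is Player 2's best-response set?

argmax u_2 = {P}

u_2(P vs D,X) = 9
u_2(Q vs D,X) = 3
u_2(R vs D,X) = 1
u_2(S vs D,X) = 2
u_2(T vs D,X) = 6
max payoff 9 at {P}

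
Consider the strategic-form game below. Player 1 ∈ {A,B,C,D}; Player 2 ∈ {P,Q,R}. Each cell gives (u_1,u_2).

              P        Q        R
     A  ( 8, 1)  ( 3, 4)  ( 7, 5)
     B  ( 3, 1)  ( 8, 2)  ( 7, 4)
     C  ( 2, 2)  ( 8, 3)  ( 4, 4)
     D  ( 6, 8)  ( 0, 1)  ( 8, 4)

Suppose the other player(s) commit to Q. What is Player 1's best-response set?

BR_1 = {B,C}

u_1(A vs Q) = 3
u_1(B vs Q) = 8
u_1(C vs Q) = 8
u_1(D vs Q) = 0
max payoff 8 at {B,C}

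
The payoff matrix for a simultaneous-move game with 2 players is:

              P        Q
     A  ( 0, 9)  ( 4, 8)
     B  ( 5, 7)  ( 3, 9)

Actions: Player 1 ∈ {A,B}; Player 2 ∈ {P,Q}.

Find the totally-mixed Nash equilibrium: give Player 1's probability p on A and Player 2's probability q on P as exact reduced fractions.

P1 indiff ⇒ q·0+(1-q)·4 = q·5+(1-q)·3 ⇒ q(-5) = (1-q)(-1) ⇒ q = 1/6
P2 indiff ⇒ p·9+(1-p)·7 = p·8+(1-p)·9 ⇒ p(1) = (1-p)(2) ⇒ p = 2/3

(p,q) = (2/3, 1/6)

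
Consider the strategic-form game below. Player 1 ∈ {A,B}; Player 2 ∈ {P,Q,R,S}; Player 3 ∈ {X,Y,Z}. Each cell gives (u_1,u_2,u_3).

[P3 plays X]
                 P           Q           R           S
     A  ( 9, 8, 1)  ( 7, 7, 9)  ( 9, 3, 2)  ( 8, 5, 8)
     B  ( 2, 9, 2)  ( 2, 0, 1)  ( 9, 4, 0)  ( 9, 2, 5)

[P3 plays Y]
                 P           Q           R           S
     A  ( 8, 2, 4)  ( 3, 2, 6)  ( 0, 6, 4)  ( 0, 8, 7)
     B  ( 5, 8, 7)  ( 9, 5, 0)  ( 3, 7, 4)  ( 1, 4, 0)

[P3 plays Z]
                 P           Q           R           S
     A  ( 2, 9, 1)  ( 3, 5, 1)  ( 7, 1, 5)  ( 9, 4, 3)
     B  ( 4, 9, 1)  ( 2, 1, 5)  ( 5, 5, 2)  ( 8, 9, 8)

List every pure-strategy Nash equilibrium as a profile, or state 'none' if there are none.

(A,P,X): not NE [P3→Y gives 4>1]
(A,P,Y): not NE [P2→S gives 8>2]
(A,P,Z): not NE [P1→B gives 4>2; P3→Y gives 4>1]
(A,Q,X): not NE [P2→P gives 8>7]
(A,Q,Y): not NE [P1→B gives 9>3; P2→S gives 8>2; P3→X gives 9>6]
(A,Q,Z): not NE [P2→P gives 9>5; P3→X gives 9>1]
(A,R,X): not NE [P2→P gives 8>3; P3→Z gives 5>2]
(A,R,Y): not NE [P1→B gives 3>0; P2→S gives 8>6; P3→Z gives 5>4]
(A,R,Z): not NE [P2→P gives 9>1]
(A,S,X): not NE [P1→B gives 9>8; P2→P gives 8>5]
(A,S,Y): not NE [P1→B gives 1>0; P3→X gives 8>7]
(A,S,Z): not NE [P2→P gives 9>4; P3→X gives 8>3]
(B,P,X): not NE [P1→A gives 9>2; P3→Y gives 7>2]
(B,P,Y): not NE [P1→A gives 8>5]
(B,P,Z): not NE [P3→Y gives 7>1]
(B,Q,X): not NE [P1→A gives 7>2; P2→P gives 9>0; P3→Z gives 5>1]
(B,Q,Y): not NE [P2→P gives 8>5; P3→Z gives 5>0]
(B,Q,Z): not NE [P1→A gives 3>2; P2→S gives 9>1]
(B,R,X): not NE [P2→P gives 9>4; P3→Y gives 4>0]
(B,R,Y): not NE [P2→P gives 8>7]
(B,R,Z): not NE [P1→A gives 7>5; P2→S gives 9>5; P3→Y gives 4>2]
(B,S,X): not NE [P2→P gives 9>2; P3→Z gives 8>5]
(B,S,Y): not NE [P2→P gives 8>4; P3→Z gives 8>0]
(B,S,Z): not NE [P1→A gives 9>8]

PSNE: ∅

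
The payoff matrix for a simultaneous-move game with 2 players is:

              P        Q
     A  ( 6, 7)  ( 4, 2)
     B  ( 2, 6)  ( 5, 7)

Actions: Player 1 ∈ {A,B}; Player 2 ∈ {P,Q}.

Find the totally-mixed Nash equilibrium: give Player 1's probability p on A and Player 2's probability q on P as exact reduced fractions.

p=1/6, q=1/5

P1 indiff ⇒ q·6+(1-q)·4 = q·2+(1-q)·5 ⇒ q(4) = (1-q)(1) ⇒ q = 1/5
P2 indiff ⇒ p·7+(1-p)·6 = p·2+(1-p)·7 ⇒ p(5) = (1-p)(1) ⇒ p = 1/6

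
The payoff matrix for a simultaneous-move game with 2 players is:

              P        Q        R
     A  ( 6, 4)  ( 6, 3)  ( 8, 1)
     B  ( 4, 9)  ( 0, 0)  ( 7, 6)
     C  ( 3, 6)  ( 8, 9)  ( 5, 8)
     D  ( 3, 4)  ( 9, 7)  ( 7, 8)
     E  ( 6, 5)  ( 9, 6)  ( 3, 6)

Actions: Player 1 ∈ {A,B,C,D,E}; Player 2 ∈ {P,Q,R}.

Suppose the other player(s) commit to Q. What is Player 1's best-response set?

argmax u_1 = {D,E}

u_1(A vs Q) = 6
u_1(B vs Q) = 0
u_1(C vs Q) = 8
u_1(D vs Q) = 9
u_1(E vs Q) = 9
max payoff 9 at {D,E}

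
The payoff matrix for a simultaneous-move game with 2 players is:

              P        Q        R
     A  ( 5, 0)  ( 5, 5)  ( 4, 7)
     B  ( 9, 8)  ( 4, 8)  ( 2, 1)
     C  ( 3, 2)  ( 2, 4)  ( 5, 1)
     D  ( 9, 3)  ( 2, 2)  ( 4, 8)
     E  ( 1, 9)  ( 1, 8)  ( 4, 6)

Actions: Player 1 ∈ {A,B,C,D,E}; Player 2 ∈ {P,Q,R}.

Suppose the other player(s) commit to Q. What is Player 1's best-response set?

BR_1 = {A}

u_1(A vs Q) = 5
u_1(B vs Q) = 4
u_1(C vs Q) = 2
u_1(D vs Q) = 2
u_1(E vs Q) = 1
max payoff 5 at {A}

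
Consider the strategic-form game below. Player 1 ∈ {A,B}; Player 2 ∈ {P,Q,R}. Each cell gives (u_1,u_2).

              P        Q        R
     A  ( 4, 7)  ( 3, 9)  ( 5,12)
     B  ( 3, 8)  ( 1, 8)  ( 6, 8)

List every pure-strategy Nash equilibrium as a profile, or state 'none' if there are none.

Nash profiles: (B,R)

(A,P): not NE [P2→R gives 12>7]
(A,Q): not NE [P2→R gives 12>9]
(A,R): not NE [P1→B gives 6>5]
(B,P): not NE [P1→A gives 4>3]
(B,Q): not NE [P1→A gives 3>1]
(B,R): NE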